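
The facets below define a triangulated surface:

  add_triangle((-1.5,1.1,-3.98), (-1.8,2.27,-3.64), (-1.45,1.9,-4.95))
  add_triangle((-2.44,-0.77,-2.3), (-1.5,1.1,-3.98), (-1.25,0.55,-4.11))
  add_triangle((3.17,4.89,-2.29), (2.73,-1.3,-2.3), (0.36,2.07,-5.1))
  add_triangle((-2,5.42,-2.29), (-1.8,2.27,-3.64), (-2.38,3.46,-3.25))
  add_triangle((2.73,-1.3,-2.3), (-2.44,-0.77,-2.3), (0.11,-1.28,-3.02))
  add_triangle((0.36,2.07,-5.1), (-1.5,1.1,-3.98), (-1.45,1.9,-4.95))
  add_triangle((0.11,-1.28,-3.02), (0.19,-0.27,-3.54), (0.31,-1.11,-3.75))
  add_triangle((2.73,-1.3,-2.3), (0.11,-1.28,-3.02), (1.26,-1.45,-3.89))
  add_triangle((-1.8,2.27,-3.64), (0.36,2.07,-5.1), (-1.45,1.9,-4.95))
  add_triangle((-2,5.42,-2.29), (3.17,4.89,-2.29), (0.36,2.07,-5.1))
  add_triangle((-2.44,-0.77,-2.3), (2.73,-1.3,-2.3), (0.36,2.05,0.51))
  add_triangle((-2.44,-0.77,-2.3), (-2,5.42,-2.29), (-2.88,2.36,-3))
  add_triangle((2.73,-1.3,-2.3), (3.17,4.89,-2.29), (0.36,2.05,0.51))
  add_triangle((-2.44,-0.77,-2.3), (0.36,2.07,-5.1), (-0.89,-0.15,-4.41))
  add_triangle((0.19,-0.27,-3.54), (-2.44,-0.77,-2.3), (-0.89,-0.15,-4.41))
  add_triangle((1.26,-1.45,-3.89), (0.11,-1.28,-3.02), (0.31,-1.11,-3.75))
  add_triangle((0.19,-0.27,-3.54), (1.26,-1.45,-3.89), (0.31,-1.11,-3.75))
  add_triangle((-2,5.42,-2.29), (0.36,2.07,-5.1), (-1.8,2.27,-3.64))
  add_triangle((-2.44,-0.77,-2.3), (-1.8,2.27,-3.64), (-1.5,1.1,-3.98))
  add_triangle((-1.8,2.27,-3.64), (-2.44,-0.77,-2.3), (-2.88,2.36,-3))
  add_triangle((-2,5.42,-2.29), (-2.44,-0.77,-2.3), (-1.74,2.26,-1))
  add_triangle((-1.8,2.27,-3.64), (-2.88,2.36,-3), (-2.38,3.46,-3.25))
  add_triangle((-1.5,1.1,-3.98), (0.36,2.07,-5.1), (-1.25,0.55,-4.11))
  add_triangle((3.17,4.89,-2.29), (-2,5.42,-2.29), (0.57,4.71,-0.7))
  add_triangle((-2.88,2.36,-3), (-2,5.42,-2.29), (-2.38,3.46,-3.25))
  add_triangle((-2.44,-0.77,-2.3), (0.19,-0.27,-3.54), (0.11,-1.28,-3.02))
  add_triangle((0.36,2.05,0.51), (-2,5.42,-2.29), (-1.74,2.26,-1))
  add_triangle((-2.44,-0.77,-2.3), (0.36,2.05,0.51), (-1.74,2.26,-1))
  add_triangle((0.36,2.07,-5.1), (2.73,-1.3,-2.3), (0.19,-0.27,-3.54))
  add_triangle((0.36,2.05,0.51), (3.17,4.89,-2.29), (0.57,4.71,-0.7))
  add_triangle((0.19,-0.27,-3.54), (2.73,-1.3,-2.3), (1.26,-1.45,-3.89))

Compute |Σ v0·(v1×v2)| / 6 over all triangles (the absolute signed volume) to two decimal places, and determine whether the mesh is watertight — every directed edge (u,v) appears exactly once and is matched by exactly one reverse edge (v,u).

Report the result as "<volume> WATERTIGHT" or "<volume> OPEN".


71.67 OPEN

Per-triangle v0·(v1×v2)/6:
  t1: +0.4995
  t2: +0.8902
  t3: +14.3552
  t4: +1.1173
  t5: +0.1402
  t6: +0.6231
  t7: +0.0927
  t8: +0.4477
  t9: +1.4030
  t10: +18.7598
  t11: -3.6876
  t12: +0.1639
  t13: +1.9834
  t14: +2.5517
  t15: +0.6771
  t16: +0.2525
  t17: +0.4371
  t18: +6.3949
  t19: +1.7182
  t20: +2.2541
  t21: +2.0377
  t22: +0.9849
  t23: +1.0180
  t24: +6.2637
  t25: +1.2492
  t26: +1.5693
  t27: +1.0808
  t28: -0.3092
  t29: +3.8388
  t30: +1.7861
  t31: +1.0761
Σ = +71.6696 → |volume| = 71.67

Directed edges: 93 total; 9 unmatched, e.g. (-1.25,0.55,-4.11)→(-2.44,-0.77,-2.3) → open.


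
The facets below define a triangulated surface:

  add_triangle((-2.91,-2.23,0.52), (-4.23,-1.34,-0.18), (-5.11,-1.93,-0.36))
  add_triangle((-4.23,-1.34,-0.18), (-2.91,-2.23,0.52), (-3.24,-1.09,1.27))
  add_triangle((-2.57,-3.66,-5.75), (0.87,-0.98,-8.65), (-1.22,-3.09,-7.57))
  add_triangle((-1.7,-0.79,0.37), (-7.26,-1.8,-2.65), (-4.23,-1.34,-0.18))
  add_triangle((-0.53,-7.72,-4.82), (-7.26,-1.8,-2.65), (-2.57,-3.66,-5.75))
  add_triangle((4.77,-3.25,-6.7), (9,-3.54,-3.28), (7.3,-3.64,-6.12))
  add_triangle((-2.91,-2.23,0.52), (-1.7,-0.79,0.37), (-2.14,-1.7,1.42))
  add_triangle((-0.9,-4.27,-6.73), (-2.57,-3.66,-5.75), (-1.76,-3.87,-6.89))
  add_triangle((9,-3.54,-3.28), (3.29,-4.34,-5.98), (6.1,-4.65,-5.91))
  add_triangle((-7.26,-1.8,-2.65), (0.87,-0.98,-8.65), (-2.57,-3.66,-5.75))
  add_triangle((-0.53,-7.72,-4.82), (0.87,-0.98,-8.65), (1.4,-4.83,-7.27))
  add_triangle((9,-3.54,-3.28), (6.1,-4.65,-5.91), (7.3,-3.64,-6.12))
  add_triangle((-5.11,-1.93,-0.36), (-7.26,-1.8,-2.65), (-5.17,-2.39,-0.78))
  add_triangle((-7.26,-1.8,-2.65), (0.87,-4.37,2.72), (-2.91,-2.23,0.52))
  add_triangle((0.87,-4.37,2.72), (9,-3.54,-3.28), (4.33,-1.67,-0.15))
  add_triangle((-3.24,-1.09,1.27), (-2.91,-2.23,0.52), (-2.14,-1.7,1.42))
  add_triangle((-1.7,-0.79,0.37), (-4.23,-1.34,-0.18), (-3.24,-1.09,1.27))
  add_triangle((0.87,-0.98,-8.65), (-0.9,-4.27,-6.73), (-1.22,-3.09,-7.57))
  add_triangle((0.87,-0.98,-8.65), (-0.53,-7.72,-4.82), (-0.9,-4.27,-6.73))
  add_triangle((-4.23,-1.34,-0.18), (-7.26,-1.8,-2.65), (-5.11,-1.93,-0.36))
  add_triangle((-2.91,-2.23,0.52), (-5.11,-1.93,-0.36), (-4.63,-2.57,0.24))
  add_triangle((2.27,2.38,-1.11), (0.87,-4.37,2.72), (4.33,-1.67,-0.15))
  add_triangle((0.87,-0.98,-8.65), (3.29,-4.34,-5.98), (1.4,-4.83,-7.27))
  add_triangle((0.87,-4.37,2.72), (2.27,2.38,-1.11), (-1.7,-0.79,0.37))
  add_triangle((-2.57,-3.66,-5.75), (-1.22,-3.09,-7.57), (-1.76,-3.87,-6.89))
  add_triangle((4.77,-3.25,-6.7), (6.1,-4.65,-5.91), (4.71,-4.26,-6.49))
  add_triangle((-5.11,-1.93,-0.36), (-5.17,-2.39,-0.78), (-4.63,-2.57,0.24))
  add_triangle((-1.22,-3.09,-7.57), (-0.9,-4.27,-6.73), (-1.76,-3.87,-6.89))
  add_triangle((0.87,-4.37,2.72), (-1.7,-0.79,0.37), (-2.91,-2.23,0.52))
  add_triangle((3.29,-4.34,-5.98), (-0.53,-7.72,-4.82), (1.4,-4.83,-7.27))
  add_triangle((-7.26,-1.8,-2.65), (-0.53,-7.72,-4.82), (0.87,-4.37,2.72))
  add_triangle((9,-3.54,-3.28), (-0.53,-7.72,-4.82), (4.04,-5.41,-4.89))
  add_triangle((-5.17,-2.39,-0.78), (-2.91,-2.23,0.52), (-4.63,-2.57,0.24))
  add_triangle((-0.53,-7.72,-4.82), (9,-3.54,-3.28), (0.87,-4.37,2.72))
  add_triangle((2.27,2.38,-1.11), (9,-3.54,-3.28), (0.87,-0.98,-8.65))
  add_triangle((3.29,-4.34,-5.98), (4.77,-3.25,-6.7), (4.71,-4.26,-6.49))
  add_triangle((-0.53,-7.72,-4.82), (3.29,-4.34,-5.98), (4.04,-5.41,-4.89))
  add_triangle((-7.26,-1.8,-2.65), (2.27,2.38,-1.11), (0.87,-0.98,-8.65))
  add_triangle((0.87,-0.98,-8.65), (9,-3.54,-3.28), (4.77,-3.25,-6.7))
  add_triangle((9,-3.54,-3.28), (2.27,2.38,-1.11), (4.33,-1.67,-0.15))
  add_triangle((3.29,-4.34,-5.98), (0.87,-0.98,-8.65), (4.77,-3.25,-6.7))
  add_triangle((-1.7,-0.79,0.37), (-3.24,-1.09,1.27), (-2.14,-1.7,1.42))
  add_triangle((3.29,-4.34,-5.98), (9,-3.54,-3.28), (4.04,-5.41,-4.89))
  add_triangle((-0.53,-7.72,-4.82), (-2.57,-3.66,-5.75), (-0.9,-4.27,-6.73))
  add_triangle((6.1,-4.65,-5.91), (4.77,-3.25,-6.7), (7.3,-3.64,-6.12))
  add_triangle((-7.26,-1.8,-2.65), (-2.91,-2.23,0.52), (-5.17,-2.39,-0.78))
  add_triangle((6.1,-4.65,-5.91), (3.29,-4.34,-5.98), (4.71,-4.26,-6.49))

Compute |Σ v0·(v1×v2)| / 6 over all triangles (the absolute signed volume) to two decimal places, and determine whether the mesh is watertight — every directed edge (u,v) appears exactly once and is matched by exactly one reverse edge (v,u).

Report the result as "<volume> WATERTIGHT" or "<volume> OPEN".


403.33 OPEN

Per-triangle v0·(v1×v2)/6:
  t1: +0.2727
  t2: +1.2695
  t3: +1.5384
  t4: -0.2592
  t5: +27.2619
  t6: -1.4084
  t7: -0.2600
  t8: +1.0242
  t9: +0.7044
  t10: +25.8379
  t11: +12.7782
  t12: +7.4285
  t13: +1.1301
  t14: +4.3939
  t15: +8.7788
  t16: +0.7211
  t17: -0.2298
  t18: +4.9443
  t19: +11.1774
  t20: +0.5639
  t21: -0.0382
  t22: +3.4583
  t23: +11.9972
  t24: +0.2591
  t25: +1.1167
  t26: +2.1714
  t27: +0.5017
  t28: +1.4944
  t29: +0.8768
  t30: +12.3541
  t31: +47.7310
  t32: +11.9126
  t33: +0.3605
  t34: +66.4069
  t35: +41.1793
  t36: +1.3450
  t37: +11.5810
  t38: +22.5226
  t39: +12.4249
  t40: +7.0247
  t41: +11.9732
  t42: -0.2253
  t43: +11.7868
  t44: +9.4193
  t45: +4.4414
  t46: -0.1007
  t47: +1.6877
Σ = +403.3305 → |volume| = 403.33

Directed edges: 141 total; 3 unmatched, e.g. (-1.7,-0.79,0.37)→(-7.26,-1.8,-2.65) → open.


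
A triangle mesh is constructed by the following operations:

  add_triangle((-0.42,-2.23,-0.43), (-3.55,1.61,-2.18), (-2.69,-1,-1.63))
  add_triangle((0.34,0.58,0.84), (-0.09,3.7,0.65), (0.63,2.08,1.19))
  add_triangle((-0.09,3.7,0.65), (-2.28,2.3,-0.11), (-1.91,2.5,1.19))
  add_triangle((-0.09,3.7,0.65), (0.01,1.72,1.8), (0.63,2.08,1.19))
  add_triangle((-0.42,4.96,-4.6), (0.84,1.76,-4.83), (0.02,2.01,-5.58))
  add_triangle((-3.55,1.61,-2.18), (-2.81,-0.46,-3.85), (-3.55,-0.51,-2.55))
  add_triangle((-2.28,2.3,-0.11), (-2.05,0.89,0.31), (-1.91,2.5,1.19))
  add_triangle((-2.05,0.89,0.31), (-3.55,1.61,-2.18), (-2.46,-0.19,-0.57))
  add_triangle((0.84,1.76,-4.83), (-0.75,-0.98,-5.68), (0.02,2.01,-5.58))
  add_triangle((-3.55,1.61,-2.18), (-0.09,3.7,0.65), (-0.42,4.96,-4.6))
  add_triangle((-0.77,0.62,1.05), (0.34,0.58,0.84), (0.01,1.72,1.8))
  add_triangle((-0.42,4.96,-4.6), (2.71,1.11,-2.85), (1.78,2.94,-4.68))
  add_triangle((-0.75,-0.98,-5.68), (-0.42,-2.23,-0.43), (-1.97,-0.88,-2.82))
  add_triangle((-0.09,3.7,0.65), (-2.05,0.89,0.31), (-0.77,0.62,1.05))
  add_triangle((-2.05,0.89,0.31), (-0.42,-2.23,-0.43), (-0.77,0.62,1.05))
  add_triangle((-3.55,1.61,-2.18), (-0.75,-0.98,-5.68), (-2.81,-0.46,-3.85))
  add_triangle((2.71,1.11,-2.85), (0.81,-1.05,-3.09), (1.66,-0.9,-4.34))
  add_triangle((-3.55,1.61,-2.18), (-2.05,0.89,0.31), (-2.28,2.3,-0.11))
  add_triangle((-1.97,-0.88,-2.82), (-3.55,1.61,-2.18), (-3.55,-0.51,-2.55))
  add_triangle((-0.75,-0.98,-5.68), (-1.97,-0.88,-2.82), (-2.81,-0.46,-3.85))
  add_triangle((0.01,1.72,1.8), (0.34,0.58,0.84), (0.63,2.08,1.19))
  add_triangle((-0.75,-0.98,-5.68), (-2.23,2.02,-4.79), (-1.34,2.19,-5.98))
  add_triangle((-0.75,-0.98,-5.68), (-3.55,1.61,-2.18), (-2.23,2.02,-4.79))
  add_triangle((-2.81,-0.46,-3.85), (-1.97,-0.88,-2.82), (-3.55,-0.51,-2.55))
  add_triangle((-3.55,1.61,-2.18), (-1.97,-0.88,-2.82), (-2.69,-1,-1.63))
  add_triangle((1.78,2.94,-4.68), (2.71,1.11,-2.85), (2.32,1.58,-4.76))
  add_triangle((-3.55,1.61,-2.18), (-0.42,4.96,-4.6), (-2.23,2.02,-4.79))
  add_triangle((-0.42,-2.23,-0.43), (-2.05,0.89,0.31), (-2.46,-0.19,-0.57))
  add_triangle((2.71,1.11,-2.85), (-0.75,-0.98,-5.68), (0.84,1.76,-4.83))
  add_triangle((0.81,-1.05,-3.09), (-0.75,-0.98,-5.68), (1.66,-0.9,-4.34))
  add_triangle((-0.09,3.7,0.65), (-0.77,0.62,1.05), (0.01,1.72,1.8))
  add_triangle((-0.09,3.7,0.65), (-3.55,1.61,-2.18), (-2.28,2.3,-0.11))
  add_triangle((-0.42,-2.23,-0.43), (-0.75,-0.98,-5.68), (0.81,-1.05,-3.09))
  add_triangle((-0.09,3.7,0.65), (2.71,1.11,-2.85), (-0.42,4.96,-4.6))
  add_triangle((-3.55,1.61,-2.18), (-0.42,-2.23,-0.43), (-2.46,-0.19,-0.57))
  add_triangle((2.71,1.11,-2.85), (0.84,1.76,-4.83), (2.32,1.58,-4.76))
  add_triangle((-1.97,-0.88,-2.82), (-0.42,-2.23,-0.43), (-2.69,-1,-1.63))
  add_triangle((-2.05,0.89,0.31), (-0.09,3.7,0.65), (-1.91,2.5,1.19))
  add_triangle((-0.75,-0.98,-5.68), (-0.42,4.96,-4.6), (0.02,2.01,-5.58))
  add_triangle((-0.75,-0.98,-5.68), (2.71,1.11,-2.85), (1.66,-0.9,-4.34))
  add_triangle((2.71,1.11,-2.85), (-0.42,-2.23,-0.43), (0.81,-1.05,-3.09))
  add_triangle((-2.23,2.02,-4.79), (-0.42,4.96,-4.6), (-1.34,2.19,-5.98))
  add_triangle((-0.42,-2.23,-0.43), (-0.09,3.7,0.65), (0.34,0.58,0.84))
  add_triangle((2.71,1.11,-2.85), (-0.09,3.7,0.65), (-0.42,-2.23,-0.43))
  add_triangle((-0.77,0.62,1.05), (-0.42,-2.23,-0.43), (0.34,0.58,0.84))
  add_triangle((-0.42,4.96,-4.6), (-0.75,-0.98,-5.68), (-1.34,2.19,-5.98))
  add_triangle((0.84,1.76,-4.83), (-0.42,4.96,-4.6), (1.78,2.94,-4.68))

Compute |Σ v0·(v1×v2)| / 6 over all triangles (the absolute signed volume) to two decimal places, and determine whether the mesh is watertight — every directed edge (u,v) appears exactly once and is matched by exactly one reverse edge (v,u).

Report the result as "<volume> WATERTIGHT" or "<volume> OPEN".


Per-triangle v0·(v1×v2)/6:
  t1: -0.2574
  t2: -0.1297
  t3: +1.6159
  t4: +0.6023
  t5: +2.5353
  t6: +2.2850
  t7: +0.6630
  t8: +1.1899
  t9: +2.3008
  t10: +11.3909
  t11: +0.0904
  t12: +1.4743
  t13: +3.1252
  t14: +1.1056
  t15: +0.7213
  t16: +3.6967
  t17: +0.0219
  t18: +1.2055
  t19: -1.6316
  t20: +1.1662
  t21: +0.1365
  t22: +3.3892
  t23: +5.7866
  t24: +0.6001
  t25: +2.1380
  t26: +1.5182
  t27: +7.0615
  t28: +0.5643
  t29: +5.3363
  t30: +0.9183
  t31: +0.7274
  t32: +2.2648
  t33: +2.6635
  t34: +9.7967
  t35: +1.4801
  t36: -0.3613
  t37: +1.5005
  t38: -0.7639
  t39: +3.5947
  t40: +3.8277
  t41: +1.5364
  t42: +3.9377
  t43: -0.2075
  t44: -0.9551
  t45: +0.3198
  t46: +3.5694
  t47: +3.7664
Σ = +97.3181 → |volume| = 97.32

Directed edges: 141 total; 3 unmatched, e.g. (2.32,1.58,-4.76)→(1.78,2.94,-4.68) → open.

97.32 OPEN


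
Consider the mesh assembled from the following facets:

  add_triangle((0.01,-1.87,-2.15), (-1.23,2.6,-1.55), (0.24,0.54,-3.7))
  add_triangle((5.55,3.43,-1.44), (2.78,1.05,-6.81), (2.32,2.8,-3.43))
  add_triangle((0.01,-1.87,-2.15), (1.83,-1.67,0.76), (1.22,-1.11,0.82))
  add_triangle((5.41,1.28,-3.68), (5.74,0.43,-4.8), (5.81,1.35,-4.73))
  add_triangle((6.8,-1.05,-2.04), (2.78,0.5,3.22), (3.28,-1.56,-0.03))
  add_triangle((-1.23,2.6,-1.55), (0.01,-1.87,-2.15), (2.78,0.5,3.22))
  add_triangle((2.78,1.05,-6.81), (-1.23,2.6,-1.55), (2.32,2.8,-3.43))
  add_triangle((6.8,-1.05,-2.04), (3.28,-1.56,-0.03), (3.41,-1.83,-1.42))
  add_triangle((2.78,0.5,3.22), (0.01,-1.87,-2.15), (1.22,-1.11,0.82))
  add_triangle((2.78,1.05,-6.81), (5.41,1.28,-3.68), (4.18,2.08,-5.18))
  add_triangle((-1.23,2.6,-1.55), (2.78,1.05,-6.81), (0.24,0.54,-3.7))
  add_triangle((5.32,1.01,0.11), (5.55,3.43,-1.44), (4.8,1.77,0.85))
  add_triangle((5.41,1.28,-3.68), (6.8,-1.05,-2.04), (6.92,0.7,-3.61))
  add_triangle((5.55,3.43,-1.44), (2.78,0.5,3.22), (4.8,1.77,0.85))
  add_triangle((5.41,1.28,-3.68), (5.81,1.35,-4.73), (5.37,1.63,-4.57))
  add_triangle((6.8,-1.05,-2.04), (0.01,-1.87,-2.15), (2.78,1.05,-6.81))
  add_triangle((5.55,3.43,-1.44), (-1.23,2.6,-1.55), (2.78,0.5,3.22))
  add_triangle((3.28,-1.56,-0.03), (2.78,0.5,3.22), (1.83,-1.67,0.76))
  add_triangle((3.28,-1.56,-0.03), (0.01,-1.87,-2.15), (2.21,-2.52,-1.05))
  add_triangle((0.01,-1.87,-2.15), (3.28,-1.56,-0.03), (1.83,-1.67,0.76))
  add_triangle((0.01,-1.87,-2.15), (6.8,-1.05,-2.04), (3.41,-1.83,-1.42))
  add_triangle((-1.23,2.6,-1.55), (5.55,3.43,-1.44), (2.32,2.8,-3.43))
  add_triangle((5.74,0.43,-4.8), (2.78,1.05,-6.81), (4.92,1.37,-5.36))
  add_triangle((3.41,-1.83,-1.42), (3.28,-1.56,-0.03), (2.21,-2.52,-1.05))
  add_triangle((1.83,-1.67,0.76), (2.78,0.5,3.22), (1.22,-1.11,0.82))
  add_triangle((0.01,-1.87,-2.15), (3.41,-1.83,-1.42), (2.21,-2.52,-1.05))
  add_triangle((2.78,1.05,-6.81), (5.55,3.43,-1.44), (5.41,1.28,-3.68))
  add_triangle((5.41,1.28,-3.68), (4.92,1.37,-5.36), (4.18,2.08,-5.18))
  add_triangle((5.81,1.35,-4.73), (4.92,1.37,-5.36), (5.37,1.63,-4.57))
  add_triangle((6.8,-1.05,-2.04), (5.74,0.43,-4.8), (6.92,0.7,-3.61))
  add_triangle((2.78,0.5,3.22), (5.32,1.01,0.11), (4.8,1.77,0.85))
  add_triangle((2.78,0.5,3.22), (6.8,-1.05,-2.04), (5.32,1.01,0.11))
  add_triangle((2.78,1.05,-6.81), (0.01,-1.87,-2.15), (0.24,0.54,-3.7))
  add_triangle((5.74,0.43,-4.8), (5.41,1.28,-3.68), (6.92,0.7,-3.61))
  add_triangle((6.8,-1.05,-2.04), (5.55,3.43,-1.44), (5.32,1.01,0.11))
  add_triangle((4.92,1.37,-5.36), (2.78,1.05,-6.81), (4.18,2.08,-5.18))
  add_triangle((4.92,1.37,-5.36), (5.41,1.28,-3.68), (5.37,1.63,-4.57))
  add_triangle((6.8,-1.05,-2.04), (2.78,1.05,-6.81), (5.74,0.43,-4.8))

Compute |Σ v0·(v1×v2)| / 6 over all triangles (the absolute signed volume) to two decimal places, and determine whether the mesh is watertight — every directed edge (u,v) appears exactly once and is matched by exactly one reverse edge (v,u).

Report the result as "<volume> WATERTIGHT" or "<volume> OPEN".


Per-triangle v0·(v1×v2)/6:
  t1: +1.9813
  t2: +9.4422
  t3: +0.1756
  t4: +0.6311
  t5: +5.8452
  t6: -2.9342
  t7: +7.2665
  t8: +1.8833
  t9: -0.8171
  t10: -4.0125
  t11: +3.4689
  t12: +2.7656
  t13: -0.4453
  t14: +2.0011
  t15: +0.2725
  t16: +16.2541
  t17: +10.1441
  t18: +2.1924
  t19: -0.6763
  t20: +1.7318
  t21: +2.3310
  t22: +6.4279
  t23: +3.2939
  t24: +0.9980
  t25: +0.2881
  t26: +1.4894
  t27: +10.2149
  t28: +1.5467
  t29: +0.4578
  t30: +3.8809
  t31: +2.4264
  t32: +6.6181
  t33: +3.1444
  t34: +1.6749
  t35: +7.8217
  t36: +2.6988
  t37: -0.4822
  t38: +3.7549
Σ = +115.7559 → |volume| = 115.76

Directed edges: 114 total; 6 unmatched, e.g. (5.74,0.43,-4.8)→(5.81,1.35,-4.73) → open.

115.76 OPEN


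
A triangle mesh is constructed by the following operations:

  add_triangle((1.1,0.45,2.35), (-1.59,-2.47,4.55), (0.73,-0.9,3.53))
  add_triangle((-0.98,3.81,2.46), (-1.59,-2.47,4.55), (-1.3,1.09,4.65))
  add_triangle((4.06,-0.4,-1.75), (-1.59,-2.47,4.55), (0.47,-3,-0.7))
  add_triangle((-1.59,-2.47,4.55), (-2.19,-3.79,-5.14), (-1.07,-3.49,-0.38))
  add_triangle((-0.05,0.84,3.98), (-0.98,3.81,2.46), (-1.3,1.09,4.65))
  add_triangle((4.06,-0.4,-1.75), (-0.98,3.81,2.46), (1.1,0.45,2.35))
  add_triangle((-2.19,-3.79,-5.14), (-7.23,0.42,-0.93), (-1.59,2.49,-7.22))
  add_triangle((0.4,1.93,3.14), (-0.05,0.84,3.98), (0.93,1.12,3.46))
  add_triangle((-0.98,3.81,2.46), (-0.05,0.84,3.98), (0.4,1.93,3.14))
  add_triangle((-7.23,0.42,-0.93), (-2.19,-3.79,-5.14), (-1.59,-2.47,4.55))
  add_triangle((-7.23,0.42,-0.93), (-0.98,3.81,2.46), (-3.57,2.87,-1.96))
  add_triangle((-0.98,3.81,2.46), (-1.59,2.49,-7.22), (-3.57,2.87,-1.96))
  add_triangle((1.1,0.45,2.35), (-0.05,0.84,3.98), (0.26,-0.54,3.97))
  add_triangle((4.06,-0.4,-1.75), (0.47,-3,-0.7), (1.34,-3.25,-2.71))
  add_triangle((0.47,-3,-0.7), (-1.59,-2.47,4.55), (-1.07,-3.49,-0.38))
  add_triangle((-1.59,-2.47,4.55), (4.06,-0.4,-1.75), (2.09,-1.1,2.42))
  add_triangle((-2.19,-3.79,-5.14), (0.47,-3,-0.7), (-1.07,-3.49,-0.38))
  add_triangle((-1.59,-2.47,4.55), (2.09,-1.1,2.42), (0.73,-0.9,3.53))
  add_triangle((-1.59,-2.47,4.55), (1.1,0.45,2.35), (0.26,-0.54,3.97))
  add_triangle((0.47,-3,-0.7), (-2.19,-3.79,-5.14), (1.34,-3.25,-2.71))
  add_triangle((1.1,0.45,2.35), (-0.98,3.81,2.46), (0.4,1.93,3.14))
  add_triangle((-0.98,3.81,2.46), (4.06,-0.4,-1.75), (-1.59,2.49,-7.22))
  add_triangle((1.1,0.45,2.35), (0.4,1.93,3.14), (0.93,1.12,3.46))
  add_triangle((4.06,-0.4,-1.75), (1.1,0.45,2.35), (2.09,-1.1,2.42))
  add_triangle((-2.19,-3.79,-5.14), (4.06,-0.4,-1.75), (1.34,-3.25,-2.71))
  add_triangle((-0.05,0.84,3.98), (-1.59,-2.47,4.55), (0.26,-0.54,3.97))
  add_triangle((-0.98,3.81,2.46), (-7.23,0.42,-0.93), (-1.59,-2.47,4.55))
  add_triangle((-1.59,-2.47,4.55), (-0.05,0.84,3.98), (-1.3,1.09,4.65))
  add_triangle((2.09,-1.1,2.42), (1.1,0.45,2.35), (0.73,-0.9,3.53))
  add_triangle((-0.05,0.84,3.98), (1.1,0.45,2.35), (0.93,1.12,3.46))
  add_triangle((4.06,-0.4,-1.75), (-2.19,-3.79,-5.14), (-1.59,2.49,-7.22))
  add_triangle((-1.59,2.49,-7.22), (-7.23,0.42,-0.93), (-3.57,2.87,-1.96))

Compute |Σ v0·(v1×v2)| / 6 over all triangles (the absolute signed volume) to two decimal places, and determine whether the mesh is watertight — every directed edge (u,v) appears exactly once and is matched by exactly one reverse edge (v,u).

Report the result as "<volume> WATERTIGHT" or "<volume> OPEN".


282.11 WATERTIGHT

Per-triangle v0·(v1×v2)/6:
  t1: +1.0890
  t2: +1.5978
  t3: +8.6082
  t4: +5.1713
  t5: +2.6419
  t6: +6.3265
  t7: +47.1512
  t8: +0.7047
  t9: +1.7571
  t10: +37.4433
  t11: +15.0845
  t12: +13.5748
  t13: +1.0229
  t14: +3.2125
  t15: +3.7147
  t16: +3.5643
  t17: +4.0448
  t18: +1.9442
  t19: +0.1973
  t20: +4.4844
  t21: +0.2898
  t22: +23.0814
  t23: +0.1672
  t24: +2.9633
  t25: +7.0561
  t26: +2.1061
  t27: +29.4869
  t28: +2.9356
  t29: +1.1556
  t30: +0.3217
  t31: +31.0339
  t32: +18.1728
Σ = +282.1059 → |volume| = 282.11

Directed edges: 96 total, each appears once with its reverse present → watertight.


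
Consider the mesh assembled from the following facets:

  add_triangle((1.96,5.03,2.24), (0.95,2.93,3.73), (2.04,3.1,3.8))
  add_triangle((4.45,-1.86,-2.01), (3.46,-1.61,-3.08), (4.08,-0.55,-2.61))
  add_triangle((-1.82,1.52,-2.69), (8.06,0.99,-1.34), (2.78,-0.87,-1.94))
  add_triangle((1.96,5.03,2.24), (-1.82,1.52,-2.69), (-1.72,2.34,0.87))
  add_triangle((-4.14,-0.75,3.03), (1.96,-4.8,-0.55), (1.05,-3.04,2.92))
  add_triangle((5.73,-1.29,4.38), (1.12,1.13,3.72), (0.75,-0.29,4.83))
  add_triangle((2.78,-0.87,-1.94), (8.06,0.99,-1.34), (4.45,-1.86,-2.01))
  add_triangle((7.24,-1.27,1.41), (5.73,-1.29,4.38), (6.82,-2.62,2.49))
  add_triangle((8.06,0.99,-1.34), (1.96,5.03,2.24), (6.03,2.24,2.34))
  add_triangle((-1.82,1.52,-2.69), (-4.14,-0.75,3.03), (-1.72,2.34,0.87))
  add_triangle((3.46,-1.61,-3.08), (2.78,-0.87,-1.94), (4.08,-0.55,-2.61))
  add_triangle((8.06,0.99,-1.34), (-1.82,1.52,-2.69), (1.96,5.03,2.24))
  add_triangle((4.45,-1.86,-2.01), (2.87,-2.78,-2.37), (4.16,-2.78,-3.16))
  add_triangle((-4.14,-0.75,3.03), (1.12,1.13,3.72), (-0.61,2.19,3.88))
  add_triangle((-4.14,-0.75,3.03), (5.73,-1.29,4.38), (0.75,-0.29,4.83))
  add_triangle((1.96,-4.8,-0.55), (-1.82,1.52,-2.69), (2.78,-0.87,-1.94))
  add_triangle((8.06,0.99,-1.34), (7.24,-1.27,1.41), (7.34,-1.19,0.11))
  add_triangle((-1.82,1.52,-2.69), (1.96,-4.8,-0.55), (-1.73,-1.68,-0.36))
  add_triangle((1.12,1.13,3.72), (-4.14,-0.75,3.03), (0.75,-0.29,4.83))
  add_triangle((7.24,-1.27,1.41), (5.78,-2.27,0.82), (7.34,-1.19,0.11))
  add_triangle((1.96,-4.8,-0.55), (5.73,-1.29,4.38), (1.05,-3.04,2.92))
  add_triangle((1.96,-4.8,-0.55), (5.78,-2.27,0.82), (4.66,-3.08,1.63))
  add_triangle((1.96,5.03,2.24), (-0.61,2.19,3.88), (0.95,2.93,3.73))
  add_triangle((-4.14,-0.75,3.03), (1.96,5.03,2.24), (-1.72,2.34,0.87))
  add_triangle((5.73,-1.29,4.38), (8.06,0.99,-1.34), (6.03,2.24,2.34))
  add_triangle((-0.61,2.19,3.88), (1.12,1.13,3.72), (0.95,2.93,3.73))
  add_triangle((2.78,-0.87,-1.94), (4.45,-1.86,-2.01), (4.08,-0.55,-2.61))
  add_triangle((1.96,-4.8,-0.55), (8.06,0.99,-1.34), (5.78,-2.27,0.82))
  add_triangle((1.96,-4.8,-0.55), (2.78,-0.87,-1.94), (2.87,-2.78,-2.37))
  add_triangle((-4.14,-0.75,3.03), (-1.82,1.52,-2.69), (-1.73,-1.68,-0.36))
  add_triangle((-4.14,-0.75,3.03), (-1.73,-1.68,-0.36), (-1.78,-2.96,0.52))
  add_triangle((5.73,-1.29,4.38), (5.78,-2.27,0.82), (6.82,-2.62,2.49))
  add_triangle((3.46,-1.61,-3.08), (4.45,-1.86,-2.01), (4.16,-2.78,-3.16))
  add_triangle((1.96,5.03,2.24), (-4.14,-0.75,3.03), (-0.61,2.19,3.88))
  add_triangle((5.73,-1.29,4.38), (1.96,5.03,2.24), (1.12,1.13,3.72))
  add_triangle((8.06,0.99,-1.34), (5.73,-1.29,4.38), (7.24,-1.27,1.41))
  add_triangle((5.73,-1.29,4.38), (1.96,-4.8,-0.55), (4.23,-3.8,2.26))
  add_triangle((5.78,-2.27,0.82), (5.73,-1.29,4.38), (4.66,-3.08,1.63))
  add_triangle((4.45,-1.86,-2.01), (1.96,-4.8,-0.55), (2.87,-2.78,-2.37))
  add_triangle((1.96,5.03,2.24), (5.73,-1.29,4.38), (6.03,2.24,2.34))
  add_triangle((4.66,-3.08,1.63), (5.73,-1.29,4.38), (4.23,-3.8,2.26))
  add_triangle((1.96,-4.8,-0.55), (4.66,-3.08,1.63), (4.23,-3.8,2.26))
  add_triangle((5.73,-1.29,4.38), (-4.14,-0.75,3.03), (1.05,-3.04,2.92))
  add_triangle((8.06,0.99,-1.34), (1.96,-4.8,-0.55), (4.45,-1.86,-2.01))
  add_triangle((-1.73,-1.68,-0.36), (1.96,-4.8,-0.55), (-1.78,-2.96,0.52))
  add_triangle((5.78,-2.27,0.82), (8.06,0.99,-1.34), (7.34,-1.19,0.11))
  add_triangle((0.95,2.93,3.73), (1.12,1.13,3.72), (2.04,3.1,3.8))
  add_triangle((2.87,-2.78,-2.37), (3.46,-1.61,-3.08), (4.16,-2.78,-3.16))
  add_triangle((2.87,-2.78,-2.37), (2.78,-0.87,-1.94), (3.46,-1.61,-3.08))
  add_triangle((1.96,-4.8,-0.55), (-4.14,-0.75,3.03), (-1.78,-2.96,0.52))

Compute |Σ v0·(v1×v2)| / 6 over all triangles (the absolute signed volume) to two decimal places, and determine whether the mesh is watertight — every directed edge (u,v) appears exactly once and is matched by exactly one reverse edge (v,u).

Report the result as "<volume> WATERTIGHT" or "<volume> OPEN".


281.82 OPEN

Per-triangle v0·(v1×v2)/6:
  t1: +2.0805
  t2: +1.3932
  t3: +8.3314
  t4: +7.0805
  t5: +11.1485
  t6: +5.9500
  t7: +2.7105
  t8: +5.2080
  t9: +16.3363
  t10: +6.8624
  t11: -0.1662
  t12: +25.2626
  t13: +0.6724
  t14: +5.0097
  t15: +6.1210
  t16: +7.3216
  t17: +3.4848
  t18: +5.3752
  t19: +4.7749
  t20: +2.0359
  t21: +14.2978
  t22: +4.7587
  t23: +2.5083
  t24: +7.9771
  t25: +19.6929
  t26: +1.8726
  t27: -0.4203
  t28: +12.9567
  t29: -1.4253
  t30: +5.8680
  t31: +2.2213
  t32: -1.2077
  t33: +1.0160
  t34: +5.2429
  t35: +13.9848
  t36: +8.4677
  t37: -1.5183
  t38: +5.1913
  t39: +3.5629
  t40: +14.4058
  t41: +3.3665
  t42: +3.0878
  t43: +13.1845
  t44: +7.8762
  t45: +2.0611
  t46: +0.3214
  t47: +1.2069
  t48: +0.3625
  t49: -0.4905
  t50: +4.3939
Σ = +281.8170 → |volume| = 281.82

Directed edges: 150 total; 6 unmatched, e.g. (2.04,3.1,3.8)→(1.96,5.03,2.24) → open.


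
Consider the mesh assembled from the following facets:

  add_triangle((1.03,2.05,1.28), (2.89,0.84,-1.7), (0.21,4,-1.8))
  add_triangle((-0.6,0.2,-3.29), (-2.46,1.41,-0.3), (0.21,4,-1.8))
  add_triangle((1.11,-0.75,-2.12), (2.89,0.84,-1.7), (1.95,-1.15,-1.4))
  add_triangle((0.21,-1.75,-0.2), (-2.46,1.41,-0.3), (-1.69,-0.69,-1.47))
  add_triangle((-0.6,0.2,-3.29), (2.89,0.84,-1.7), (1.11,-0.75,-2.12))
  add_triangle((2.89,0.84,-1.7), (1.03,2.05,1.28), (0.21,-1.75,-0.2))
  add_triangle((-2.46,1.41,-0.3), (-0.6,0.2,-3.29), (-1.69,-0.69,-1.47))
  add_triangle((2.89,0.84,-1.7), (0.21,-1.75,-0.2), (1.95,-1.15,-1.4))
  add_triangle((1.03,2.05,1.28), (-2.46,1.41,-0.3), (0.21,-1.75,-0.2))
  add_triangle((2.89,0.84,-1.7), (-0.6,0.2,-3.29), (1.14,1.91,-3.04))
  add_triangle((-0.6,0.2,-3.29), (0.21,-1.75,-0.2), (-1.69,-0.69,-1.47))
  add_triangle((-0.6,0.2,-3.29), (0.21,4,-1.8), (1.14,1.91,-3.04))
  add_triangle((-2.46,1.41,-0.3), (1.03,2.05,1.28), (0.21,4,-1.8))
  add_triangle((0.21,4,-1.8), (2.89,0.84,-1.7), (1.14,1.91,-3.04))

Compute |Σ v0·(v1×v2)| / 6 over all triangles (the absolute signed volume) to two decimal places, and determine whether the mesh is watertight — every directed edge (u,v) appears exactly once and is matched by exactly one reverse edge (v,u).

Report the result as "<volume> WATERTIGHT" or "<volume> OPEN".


Per-triangle v0·(v1×v2)/6:
  t1: +4.9916
  t2: +5.5421
  t3: +1.0825
  t4: +0.6911
  t5: +2.1467
  t6: +1.5806
  t7: +2.1130
  t8: +0.1574
  t9: +0.5271
  t10: +2.3427
  t11: +1.4793
  t12: +3.1055
  t13: +3.9265
  t14: +3.2206
Σ = +32.9067 → |volume| = 32.91

Directed edges: 42 total; 4 unmatched, e.g. (1.95,-1.15,-1.4)→(1.11,-0.75,-2.12) → open.

32.91 OPEN


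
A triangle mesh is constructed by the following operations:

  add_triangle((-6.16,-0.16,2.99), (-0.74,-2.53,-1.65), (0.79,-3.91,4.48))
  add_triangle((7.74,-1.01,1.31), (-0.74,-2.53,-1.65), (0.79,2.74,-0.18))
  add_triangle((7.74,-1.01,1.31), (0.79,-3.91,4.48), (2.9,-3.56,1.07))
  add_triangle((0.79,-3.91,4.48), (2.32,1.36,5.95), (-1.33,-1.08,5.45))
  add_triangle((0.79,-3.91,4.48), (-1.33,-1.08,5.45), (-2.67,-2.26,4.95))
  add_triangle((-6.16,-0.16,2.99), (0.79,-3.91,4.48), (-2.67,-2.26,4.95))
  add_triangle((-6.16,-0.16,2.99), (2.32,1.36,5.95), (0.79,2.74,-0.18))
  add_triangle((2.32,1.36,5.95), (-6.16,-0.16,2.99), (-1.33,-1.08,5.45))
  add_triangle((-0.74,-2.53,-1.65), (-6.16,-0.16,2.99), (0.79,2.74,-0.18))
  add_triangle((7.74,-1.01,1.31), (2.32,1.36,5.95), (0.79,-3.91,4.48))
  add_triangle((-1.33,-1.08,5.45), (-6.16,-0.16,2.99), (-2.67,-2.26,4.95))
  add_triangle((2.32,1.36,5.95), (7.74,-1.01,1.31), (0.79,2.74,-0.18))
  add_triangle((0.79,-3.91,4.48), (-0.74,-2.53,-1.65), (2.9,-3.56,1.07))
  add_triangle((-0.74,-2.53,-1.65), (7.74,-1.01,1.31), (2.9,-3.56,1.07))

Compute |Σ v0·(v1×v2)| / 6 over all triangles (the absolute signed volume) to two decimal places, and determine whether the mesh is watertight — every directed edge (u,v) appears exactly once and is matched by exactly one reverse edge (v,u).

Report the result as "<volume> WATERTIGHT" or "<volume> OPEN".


187.27 WATERTIGHT

Per-triangle v0·(v1×v2)/6:
  t1: +20.6444
  t2: +6.6551
  t3: +14.9939
  t4: +14.6984
  t5: +6.2016
  t6: +3.8069
  t7: +19.4850
  t8: +14.0061
  t9: +5.0852
  t10: +36.6141
  t11: +6.8835
  t12: +21.0549
  t13: +8.9177
  t14: +8.2203
Σ = +187.2671 → |volume| = 187.27

Directed edges: 42 total, each appears once with its reverse present → watertight.


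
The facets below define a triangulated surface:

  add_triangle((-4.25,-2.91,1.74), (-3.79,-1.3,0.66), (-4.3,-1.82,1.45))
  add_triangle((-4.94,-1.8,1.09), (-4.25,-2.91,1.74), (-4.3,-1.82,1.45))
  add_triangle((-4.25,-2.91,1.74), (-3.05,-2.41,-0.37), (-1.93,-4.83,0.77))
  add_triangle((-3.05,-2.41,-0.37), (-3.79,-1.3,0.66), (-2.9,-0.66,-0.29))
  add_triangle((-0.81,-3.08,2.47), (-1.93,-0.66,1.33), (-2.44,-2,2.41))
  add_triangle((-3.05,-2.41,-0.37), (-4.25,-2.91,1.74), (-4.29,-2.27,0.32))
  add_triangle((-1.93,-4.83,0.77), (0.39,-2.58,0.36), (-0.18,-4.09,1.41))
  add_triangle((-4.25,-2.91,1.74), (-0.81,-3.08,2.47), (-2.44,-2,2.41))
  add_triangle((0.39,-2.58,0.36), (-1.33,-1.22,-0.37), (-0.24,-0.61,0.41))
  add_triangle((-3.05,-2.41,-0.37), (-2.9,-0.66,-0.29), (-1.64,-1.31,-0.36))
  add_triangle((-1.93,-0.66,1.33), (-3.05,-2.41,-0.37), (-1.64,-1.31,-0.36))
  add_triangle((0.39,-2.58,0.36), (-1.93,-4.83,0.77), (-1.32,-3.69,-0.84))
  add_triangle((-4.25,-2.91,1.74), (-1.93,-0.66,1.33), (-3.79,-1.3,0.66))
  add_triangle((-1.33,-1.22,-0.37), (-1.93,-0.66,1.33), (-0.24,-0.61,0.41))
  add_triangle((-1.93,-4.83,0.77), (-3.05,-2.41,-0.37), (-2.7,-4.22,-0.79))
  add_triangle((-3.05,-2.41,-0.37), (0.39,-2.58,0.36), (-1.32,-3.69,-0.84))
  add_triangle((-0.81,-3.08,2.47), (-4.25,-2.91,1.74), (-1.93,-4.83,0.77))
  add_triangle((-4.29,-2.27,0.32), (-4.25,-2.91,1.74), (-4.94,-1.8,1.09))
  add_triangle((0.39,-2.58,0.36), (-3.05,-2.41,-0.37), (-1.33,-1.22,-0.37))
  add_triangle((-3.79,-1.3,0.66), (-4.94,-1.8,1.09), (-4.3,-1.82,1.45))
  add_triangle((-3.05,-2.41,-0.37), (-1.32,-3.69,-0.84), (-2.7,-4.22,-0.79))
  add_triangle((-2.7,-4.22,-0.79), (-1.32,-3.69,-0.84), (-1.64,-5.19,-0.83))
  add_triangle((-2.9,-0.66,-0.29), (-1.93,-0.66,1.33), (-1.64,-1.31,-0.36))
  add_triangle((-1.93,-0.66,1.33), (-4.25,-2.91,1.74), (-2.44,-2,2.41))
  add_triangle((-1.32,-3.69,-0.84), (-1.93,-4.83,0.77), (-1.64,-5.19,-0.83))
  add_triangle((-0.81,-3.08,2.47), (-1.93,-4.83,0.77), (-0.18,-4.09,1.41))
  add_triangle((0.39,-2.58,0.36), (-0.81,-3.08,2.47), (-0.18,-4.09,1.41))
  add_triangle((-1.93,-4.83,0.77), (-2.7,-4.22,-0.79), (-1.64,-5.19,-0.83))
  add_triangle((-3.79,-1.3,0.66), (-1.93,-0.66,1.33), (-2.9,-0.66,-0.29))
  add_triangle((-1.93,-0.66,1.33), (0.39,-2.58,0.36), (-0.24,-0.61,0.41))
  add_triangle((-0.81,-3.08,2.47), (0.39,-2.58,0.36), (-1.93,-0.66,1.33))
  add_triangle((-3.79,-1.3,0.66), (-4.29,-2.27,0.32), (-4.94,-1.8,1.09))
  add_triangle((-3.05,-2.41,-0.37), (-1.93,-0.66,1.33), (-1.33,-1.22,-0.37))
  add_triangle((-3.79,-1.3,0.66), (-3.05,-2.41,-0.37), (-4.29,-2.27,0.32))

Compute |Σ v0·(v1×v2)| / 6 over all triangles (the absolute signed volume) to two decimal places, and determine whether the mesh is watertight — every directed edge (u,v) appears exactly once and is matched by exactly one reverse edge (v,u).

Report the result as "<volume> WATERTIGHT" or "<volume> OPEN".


22.02 WATERTIGHT

Per-triangle v0·(v1×v2)/6:
  t1: -0.4253
  t2: +0.3946
  t3: +4.0182
  t4: +0.8754
  t5: +0.0599
  t6: +1.0925
  t7: +0.9271
  t8: +2.0253
  t9: -0.2887
  t10: +0.1331
  t11: -0.0596
  t12: +1.6273
  t13: +0.9130
  t14: -0.2787
  t15: +1.8420
  t16: -1.4189
  t17: +5.3504
  t18: +1.1692
  t19: +0.3332
  t20: -0.0033
  t21: +0.0989
  t22: +0.2800
  t23: -0.7105
  t24: +0.7871
  t25: -0.2927
  t26: +2.0601
  t27: +0.2400
  t28: +1.8634
  t29: +0.2112
  t30: +0.1067
  t31: -1.1017
  t32: +0.1443
  t33: -0.0427
  t34: +0.0866
Σ = +22.0173 → |volume| = 22.02

Directed edges: 102 total, each appears once with its reverse present → watertight.


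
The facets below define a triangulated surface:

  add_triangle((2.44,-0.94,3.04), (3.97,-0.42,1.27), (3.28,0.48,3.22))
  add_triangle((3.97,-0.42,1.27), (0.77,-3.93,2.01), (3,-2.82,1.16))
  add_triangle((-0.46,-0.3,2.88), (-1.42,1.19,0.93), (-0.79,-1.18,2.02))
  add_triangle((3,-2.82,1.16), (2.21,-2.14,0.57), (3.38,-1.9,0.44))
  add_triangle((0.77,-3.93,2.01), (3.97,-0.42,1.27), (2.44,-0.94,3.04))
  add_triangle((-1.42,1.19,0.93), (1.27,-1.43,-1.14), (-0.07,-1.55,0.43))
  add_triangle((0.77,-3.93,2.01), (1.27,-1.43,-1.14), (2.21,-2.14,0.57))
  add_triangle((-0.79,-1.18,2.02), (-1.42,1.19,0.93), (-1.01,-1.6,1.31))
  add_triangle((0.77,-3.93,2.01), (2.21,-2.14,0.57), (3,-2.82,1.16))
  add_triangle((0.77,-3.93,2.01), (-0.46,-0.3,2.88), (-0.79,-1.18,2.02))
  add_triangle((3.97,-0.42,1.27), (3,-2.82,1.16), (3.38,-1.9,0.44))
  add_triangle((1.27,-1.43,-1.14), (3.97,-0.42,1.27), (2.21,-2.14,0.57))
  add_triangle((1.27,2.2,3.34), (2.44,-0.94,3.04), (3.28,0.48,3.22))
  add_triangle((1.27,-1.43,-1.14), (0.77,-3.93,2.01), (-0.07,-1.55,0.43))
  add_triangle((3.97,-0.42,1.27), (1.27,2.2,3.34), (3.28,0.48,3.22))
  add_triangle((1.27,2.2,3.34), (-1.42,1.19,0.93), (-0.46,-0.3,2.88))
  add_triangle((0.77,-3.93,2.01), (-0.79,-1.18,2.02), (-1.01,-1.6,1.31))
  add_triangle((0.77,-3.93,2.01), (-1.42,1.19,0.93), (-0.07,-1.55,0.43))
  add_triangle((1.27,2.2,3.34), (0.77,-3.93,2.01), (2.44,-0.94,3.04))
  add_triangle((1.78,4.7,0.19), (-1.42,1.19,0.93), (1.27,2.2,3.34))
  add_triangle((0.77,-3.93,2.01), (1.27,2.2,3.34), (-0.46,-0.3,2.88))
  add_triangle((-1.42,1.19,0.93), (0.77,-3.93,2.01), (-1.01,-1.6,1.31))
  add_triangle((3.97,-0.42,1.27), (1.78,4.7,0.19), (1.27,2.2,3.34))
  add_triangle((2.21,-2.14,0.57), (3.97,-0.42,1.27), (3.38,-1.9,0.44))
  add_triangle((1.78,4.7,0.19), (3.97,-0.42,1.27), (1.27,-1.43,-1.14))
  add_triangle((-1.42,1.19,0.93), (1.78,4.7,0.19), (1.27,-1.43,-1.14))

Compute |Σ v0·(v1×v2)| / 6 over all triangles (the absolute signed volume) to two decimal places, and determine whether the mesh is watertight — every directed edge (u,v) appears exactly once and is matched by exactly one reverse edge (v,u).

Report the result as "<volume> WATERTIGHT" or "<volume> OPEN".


54.56 WATERTIGHT

Per-triangle v0·(v1×v2)/6:
  t1: +2.2157
  t2: +2.4104
  t3: +0.8804
  t4: +0.2088
  t5: +4.9579
  t6: +0.1506
  t7: +1.8549
  t8: +0.5873
  t9: +0.5097
  t10: +1.3424
  t11: +1.2663
  t12: +1.8328
  t13: +2.1940
  t14: +0.6932
  t15: +1.7475
  t16: +2.6690
  t17: +0.8991
  t18: +0.6586
  t19: +3.7462
  t20: +5.0658
  t21: +4.5552
  t22: -0.9516
  t23: +10.0750
  t24: -0.6690
  t25: +5.3266
  t26: +0.3343
Σ = +54.5611 → |volume| = 54.56

Directed edges: 78 total, each appears once with its reverse present → watertight.


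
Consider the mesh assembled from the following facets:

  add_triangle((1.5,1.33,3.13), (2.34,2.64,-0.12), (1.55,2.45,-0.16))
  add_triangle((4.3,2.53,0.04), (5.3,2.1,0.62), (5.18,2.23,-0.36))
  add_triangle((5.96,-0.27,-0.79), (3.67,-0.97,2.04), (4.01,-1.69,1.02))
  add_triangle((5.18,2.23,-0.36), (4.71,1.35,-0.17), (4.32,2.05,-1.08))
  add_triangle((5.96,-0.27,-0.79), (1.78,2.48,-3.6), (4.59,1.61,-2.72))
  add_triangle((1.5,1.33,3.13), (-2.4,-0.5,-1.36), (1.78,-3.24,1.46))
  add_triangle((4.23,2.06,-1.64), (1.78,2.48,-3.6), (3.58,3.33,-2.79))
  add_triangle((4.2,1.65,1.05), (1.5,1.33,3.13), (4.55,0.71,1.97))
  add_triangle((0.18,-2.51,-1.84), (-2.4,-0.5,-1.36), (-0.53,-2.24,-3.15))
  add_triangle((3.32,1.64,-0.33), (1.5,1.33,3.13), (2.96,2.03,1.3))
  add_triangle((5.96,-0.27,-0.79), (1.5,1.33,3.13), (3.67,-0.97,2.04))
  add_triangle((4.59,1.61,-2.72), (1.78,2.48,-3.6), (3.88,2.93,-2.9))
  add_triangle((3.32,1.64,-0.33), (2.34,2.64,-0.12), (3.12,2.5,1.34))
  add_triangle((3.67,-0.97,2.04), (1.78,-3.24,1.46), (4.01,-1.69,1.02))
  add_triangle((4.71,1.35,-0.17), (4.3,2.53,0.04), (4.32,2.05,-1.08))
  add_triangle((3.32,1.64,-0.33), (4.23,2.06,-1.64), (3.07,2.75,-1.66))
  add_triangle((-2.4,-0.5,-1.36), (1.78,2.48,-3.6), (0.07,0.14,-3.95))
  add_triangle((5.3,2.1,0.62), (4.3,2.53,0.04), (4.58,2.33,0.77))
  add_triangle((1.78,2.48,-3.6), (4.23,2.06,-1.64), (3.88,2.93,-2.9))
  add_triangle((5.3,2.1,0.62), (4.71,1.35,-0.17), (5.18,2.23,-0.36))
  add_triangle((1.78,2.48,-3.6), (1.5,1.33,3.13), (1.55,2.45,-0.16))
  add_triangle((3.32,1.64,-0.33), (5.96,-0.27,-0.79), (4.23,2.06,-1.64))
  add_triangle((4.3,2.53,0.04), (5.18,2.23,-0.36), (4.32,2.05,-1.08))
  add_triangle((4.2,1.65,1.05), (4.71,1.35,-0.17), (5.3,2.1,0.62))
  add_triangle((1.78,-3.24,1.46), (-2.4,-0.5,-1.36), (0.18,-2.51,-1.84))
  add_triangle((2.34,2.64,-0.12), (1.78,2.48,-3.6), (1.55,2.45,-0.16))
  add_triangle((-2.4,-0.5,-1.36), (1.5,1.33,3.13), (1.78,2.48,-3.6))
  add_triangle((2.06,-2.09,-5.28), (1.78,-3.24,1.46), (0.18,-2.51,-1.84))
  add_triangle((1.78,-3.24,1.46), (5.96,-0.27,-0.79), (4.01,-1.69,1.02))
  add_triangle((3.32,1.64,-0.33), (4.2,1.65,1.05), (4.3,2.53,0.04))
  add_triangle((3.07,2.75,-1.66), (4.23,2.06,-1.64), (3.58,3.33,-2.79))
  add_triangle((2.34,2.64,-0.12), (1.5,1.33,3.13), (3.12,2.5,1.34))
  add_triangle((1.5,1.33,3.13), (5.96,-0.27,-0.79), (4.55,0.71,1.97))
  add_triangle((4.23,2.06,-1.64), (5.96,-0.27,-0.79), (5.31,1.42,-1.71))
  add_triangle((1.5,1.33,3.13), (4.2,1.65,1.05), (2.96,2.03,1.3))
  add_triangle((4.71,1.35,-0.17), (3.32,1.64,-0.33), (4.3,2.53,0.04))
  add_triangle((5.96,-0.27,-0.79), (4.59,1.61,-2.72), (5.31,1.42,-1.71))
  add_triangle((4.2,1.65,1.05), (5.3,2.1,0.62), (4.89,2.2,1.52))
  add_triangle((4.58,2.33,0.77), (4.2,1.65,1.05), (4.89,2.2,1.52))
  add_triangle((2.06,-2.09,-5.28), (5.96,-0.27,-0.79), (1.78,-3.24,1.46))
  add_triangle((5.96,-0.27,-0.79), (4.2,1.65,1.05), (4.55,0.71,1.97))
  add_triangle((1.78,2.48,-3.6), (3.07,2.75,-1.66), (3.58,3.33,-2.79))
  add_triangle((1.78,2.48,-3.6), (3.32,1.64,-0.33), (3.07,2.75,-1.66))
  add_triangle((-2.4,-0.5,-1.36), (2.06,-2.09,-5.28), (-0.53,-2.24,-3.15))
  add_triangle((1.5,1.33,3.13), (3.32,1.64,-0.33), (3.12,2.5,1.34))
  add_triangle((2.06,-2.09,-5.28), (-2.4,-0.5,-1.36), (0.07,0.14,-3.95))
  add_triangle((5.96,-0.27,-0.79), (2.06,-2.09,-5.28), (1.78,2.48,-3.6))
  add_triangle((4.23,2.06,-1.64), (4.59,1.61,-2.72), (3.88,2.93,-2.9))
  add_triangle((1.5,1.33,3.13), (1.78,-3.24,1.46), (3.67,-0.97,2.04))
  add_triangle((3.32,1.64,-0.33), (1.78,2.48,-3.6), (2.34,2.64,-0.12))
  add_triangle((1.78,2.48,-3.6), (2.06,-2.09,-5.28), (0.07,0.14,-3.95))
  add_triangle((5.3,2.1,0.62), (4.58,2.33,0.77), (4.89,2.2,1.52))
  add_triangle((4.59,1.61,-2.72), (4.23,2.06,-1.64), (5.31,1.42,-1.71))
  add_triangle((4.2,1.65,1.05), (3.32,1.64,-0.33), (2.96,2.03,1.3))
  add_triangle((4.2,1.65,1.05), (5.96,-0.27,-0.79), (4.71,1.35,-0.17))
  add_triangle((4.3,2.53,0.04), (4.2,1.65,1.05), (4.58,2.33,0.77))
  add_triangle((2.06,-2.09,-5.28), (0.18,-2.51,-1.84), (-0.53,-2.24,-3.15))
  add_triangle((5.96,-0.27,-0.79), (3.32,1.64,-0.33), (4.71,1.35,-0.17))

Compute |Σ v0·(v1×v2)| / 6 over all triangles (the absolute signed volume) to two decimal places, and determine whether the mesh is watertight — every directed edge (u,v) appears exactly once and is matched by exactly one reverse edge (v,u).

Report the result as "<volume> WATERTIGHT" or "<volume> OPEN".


Per-triangle v0·(v1×v2)/6:
  t1: +0.8657
  t2: +0.6324
  t3: +2.5466
  t4: +0.4304
  t5: +0.7039
  t6: +3.4768
  t7: +1.6603
  t8: +2.5096
  t9: +1.2495
  t10: -0.5107
  t11: +6.1660
  t12: +2.2022
  t13: +1.2953
  t14: +2.2294
  t15: -1.0656
  t16: +0.8545
  t17: +3.1347
  t18: +0.3817
  t19: -0.5472
  t20: +0.5536
  t21: -1.2017
  t22: +2.1657
  t23: +0.5126
  t24: +0.2638
  t25: +3.2648
  t26: +0.9448
  t27: +3.7993
  t28: +5.4910
  t29: +2.3282
  t30: -0.4394
  t31: +0.7150
  t32: +1.0638
  t33: -0.5438
  t34: +0.4701
  t35: +1.3819
  t36: +0.3196
  t37: +1.6661
  t38: +0.1414
  t39: -0.1837
  t40: +19.0770
  t41: +3.2415
  t42: +0.2208
  t43: -1.1363
  t44: +2.6205
  t45: +1.2018
  t46: +4.3437
  t47: +19.4077
  t48: +1.3051
  t49: +4.3868
  t50: +2.9108
  t51: +5.6181
  t52: +0.3772
  t53: +0.9268
  t54: +0.8357
  t55: +1.6647
  t56: -0.1638
  t57: +2.2878
  t58: +0.6371
Σ = +120.6914 → |volume| = 120.69

Directed edges: 174 total, each appears once with its reverse present → watertight.

120.69 WATERTIGHT


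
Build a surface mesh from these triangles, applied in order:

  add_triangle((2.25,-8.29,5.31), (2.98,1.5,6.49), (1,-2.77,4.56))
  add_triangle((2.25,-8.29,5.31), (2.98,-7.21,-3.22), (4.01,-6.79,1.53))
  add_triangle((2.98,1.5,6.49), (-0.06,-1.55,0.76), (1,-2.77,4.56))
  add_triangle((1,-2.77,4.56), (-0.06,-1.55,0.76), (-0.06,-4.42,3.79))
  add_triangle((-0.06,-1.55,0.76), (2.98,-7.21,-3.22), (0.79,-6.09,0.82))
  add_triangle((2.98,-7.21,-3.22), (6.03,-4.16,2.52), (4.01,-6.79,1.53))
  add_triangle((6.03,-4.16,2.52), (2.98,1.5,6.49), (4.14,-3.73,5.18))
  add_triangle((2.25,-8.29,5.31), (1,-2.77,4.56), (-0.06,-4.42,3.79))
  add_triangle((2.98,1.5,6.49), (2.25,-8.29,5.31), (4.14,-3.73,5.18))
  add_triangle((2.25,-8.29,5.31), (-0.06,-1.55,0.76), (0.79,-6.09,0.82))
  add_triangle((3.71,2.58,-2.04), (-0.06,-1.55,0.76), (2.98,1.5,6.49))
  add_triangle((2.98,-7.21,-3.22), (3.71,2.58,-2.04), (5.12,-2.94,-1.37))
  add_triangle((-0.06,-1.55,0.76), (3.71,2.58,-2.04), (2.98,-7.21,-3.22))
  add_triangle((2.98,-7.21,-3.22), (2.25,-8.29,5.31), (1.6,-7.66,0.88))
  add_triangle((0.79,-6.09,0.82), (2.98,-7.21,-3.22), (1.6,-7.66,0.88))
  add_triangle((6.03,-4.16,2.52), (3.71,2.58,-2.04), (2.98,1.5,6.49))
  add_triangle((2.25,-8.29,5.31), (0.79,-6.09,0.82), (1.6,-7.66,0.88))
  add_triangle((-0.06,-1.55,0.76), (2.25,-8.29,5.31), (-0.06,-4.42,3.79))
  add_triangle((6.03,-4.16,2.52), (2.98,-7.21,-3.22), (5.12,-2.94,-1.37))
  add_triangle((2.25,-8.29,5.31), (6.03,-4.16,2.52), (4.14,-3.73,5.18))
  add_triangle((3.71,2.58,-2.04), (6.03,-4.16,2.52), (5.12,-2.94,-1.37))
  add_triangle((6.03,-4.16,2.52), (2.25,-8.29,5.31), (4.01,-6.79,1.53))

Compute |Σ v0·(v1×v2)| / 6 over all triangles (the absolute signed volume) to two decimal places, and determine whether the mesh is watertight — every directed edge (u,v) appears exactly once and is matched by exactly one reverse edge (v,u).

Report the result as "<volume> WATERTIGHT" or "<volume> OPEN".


Per-triangle v0·(v1×v2)/6:
  t1: +10.4818
  t2: +19.4842
  t3: -0.3501
  t4: -0.3723
  t5: -0.0337
  t6: +17.3012
  t7: +16.9346
  t8: +5.1771
  t9: +19.1368
  t10: +1.7686
  t11: -7.3236
  t12: +14.6519
  t13: -5.6476
  t14: +10.8795
  t15: +2.2650
  t16: +39.9203
  t17: +2.7615
  t18: +1.0420
  t19: +20.8376
  t20: +19.5228
  t21: +15.9913
  t22: +18.6571
Σ = +223.0861 → |volume| = 223.09

Directed edges: 66 total, each appears once with its reverse present → watertight.

223.09 WATERTIGHT
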